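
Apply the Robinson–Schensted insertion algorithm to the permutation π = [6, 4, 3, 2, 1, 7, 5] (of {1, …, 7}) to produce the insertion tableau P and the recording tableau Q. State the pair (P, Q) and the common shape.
P = [1, 5] / [2, 7] / [3] / [4] / [6];  Q = [1, 6] / [2, 7] / [3] / [4] / [5];  common shape = (2, 2, 1, 1, 1)

Row-insert the values π_1, π_2, … into P one at a time, bumping the leftmost entry strictly greater than the inserted value down to the next row. The recording tableau Q records, in position (i, j), the step at which that cell was added to P.
  Insert 6 (step 1): P = [6];  Q = [1]
  Insert 4 (step 2): P = [4] / [6];  Q = [1] / [2]
  Insert 3 (step 3): P = [3] / [4] / [6];  Q = [1] / [2] / [3]
  Insert 2 (step 4): P = [2] / [3] / [4] / [6];  Q = [1] / [2] / [3] / [4]
  Insert 1 (step 5): P = [1] / [2] / [3] / [4] / [6];  Q = [1] / [2] / [3] / [4] / [5]
  Insert 7 (step 6): P = [1, 7] / [2] / [3] / [4] / [6];  Q = [1, 6] / [2] / [3] / [4] / [5]
  Insert 5 (step 7): P = [1, 5] / [2, 7] / [3] / [4] / [6];  Q = [1, 6] / [2, 7] / [3] / [4] / [5]
Final shape: (2, 2, 1, 1, 1).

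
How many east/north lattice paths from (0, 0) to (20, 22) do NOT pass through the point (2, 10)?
Number of paths = 508083054570

Total paths from (0, 0) to (20, 22): C(42, 20) = 513791607420. Paths through (2, 10): (paths (0, 0) → (2, 10)) × (paths (2, 10) → (20, 22)) = C(12, 2) · C(30, 18) = 66 · 86493225 = 5708552850. Avoidance count = 513791607420 − 5708552850 = 508083054570.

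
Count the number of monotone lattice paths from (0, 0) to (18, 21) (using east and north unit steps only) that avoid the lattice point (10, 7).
Number of paths = 56140257030

Total paths from (0, 0) to (18, 21): C(39, 18) = 62359143990. Paths through (10, 7): (paths (0, 0) → (10, 7)) × (paths (10, 7) → (18, 21)) = C(17, 10) · C(22, 8) = 19448 · 319770 = 6218886960. Avoidance count = 62359143990 − 6218886960 = 56140257030.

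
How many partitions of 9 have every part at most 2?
p(9, parts ≤ 2) = 5

Partitions of 9 with all parts ≤ 2: 2+2+2+2+1, 2+2+2+1+1+1, 2+2+1+1+1+1+1, 2+1+1+1+1+1+1+1, 1+1+1+1+1+1+1+1+1. Count = 5.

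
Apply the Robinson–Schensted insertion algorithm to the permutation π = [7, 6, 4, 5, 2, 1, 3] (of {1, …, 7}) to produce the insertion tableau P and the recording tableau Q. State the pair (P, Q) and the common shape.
P = [1, 3] / [2, 5] / [4] / [6] / [7];  Q = [1, 4] / [2, 7] / [3] / [5] / [6];  common shape = (2, 2, 1, 1, 1)

Row-insert the values π_1, π_2, … into P one at a time, bumping the leftmost entry strictly greater than the inserted value down to the next row. The recording tableau Q records, in position (i, j), the step at which that cell was added to P.
  Insert 7 (step 1): P = [7];  Q = [1]
  Insert 6 (step 2): P = [6] / [7];  Q = [1] / [2]
  Insert 4 (step 3): P = [4] / [6] / [7];  Q = [1] / [2] / [3]
  Insert 5 (step 4): P = [4, 5] / [6] / [7];  Q = [1, 4] / [2] / [3]
  Insert 2 (step 5): P = [2, 5] / [4] / [6] / [7];  Q = [1, 4] / [2] / [3] / [5]
  Insert 1 (step 6): P = [1, 5] / [2] / [4] / [6] / [7];  Q = [1, 4] / [2] / [3] / [5] / [6]
  Insert 3 (step 7): P = [1, 3] / [2, 5] / [4] / [6] / [7];  Q = [1, 4] / [2, 7] / [3] / [5] / [6]
Final shape: (2, 2, 1, 1, 1).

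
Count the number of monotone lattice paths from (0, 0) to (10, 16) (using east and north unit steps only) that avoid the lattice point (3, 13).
Number of paths = 5244535

Total paths from (0, 0) to (10, 16): C(26, 10) = 5311735. Paths through (3, 13): (paths (0, 0) → (3, 13)) × (paths (3, 13) → (10, 16)) = C(16, 3) · C(10, 7) = 560 · 120 = 67200. Avoidance count = 5311735 − 67200 = 5244535.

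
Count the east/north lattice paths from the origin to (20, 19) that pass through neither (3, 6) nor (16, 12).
Number of paths = 49576356900

Inclusion–exclusion. Total paths: C(39, 20) = 68923264410. Through P₁: C(9, 3)·C(30, 17) = 10059827400. Through P₂: C(28, 16)·C(11, 4) = 10039179150. Since P₁ is strictly southwest of P₂, a monotone path through both must visit P₁ then P₂; paths through both = C(9, 3)·C(19, 13)·C(11, 4) = 752099040. Avoid both = 68923264410 − 10059827400 − 10039179150 + 752099040 = 49576356900.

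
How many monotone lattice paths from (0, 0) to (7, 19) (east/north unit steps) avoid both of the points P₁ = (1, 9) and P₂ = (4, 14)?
Number of paths = 437720

Inclusion–exclusion. Total paths: C(26, 7) = 657800. Through P₁: C(10, 1)·C(16, 6) = 80080. Through P₂: C(18, 4)·C(8, 3) = 171360. Since P₁ is strictly southwest of P₂, a monotone path through both must visit P₁ then P₂; paths through both = C(10, 1)·C(8, 3)·C(8, 3) = 31360. Avoid both = 657800 − 80080 − 171360 + 31360 = 437720.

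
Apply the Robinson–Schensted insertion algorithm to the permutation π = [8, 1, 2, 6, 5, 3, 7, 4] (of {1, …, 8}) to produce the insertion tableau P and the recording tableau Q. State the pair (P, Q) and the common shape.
P = [1, 2, 3, 4] / [5, 7] / [6] / [8];  Q = [1, 3, 4, 7] / [2, 8] / [5] / [6];  common shape = (4, 2, 1, 1)

Row-insert the values π_1, π_2, … into P one at a time, bumping the leftmost entry strictly greater than the inserted value down to the next row. The recording tableau Q records, in position (i, j), the step at which that cell was added to P.
  Insert 8 (step 1): P = [8];  Q = [1]
  Insert 1 (step 2): P = [1] / [8];  Q = [1] / [2]
  Insert 2 (step 3): P = [1, 2] / [8];  Q = [1, 3] / [2]
  Insert 6 (step 4): P = [1, 2, 6] / [8];  Q = [1, 3, 4] / [2]
  Insert 5 (step 5): P = [1, 2, 5] / [6] / [8];  Q = [1, 3, 4] / [2] / [5]
  Insert 3 (step 6): P = [1, 2, 3] / [5] / [6] / [8];  Q = [1, 3, 4] / [2] / [5] / [6]
  Insert 7 (step 7): P = [1, 2, 3, 7] / [5] / [6] / [8];  Q = [1, 3, 4, 7] / [2] / [5] / [6]
  Insert 4 (step 8): P = [1, 2, 3, 4] / [5, 7] / [6] / [8];  Q = [1, 3, 4, 7] / [2, 8] / [5] / [6]
Final shape: (4, 2, 1, 1).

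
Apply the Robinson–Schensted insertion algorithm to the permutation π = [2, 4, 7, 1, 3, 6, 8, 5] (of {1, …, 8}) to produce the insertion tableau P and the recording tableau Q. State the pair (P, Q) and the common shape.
P = [1, 3, 5, 8] / [2, 4, 6] / [7];  Q = [1, 2, 3, 7] / [4, 5, 6] / [8];  common shape = (4, 3, 1)

Row-insert the values π_1, π_2, … into P one at a time, bumping the leftmost entry strictly greater than the inserted value down to the next row. The recording tableau Q records, in position (i, j), the step at which that cell was added to P.
  Insert 2 (step 1): P = [2];  Q = [1]
  Insert 4 (step 2): P = [2, 4];  Q = [1, 2]
  Insert 7 (step 3): P = [2, 4, 7];  Q = [1, 2, 3]
  Insert 1 (step 4): P = [1, 4, 7] / [2];  Q = [1, 2, 3] / [4]
  Insert 3 (step 5): P = [1, 3, 7] / [2, 4];  Q = [1, 2, 3] / [4, 5]
  Insert 6 (step 6): P = [1, 3, 6] / [2, 4, 7];  Q = [1, 2, 3] / [4, 5, 6]
  Insert 8 (step 7): P = [1, 3, 6, 8] / [2, 4, 7];  Q = [1, 2, 3, 7] / [4, 5, 6]
  Insert 5 (step 8): P = [1, 3, 5, 8] / [2, 4, 6] / [7];  Q = [1, 2, 3, 7] / [4, 5, 6] / [8]
Final shape: (4, 3, 1).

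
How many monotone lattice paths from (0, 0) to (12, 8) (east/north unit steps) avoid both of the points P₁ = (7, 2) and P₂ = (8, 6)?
Number of paths = 66993

Inclusion–exclusion. Total paths: C(20, 12) = 125970. Through P₁: C(9, 7)·C(11, 5) = 16632. Through P₂: C(14, 8)·C(6, 4) = 45045. Since P₁ is strictly southwest of P₂, a monotone path through both must visit P₁ then P₂; paths through both = C(9, 7)·C(5, 1)·C(6, 4) = 2700. Avoid both = 125970 − 16632 − 45045 + 2700 = 66993.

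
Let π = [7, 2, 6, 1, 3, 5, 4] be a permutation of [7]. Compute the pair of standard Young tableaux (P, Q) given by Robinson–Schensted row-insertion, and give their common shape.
P = [1, 3, 4] / [2, 5] / [6] / [7];  Q = [1, 3, 6] / [2, 5] / [4] / [7];  common shape = (3, 2, 1, 1)

Row-insert the values π_1, π_2, … into P one at a time, bumping the leftmost entry strictly greater than the inserted value down to the next row. The recording tableau Q records, in position (i, j), the step at which that cell was added to P.
  Insert 7 (step 1): P = [7];  Q = [1]
  Insert 2 (step 2): P = [2] / [7];  Q = [1] / [2]
  Insert 6 (step 3): P = [2, 6] / [7];  Q = [1, 3] / [2]
  Insert 1 (step 4): P = [1, 6] / [2] / [7];  Q = [1, 3] / [2] / [4]
  Insert 3 (step 5): P = [1, 3] / [2, 6] / [7];  Q = [1, 3] / [2, 5] / [4]
  Insert 5 (step 6): P = [1, 3, 5] / [2, 6] / [7];  Q = [1, 3, 6] / [2, 5] / [4]
  Insert 4 (step 7): P = [1, 3, 4] / [2, 5] / [6] / [7];  Q = [1, 3, 6] / [2, 5] / [4] / [7]
Final shape: (3, 2, 1, 1).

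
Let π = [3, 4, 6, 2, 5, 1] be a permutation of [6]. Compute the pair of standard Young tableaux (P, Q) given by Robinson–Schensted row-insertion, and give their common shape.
P = [1, 4, 5] / [2, 6] / [3];  Q = [1, 2, 3] / [4, 5] / [6];  common shape = (3, 2, 1)

Row-insert the values π_1, π_2, … into P one at a time, bumping the leftmost entry strictly greater than the inserted value down to the next row. The recording tableau Q records, in position (i, j), the step at which that cell was added to P.
  Insert 3 (step 1): P = [3];  Q = [1]
  Insert 4 (step 2): P = [3, 4];  Q = [1, 2]
  Insert 6 (step 3): P = [3, 4, 6];  Q = [1, 2, 3]
  Insert 2 (step 4): P = [2, 4, 6] / [3];  Q = [1, 2, 3] / [4]
  Insert 5 (step 5): P = [2, 4, 5] / [3, 6];  Q = [1, 2, 3] / [4, 5]
  Insert 1 (step 6): P = [1, 4, 5] / [2, 6] / [3];  Q = [1, 2, 3] / [4, 5] / [6]
Final shape: (3, 2, 1).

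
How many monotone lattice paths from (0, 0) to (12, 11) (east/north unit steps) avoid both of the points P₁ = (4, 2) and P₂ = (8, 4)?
Number of paths = 898328

Inclusion–exclusion. Total paths: C(23, 12) = 1352078. Through P₁: C(6, 4)·C(17, 8) = 364650. Through P₂: C(12, 8)·C(11, 4) = 163350. Since P₁ is strictly southwest of P₂, a monotone path through both must visit P₁ then P₂; paths through both = C(6, 4)·C(6, 4)·C(11, 4) = 74250. Avoid both = 1352078 − 364650 − 163350 + 74250 = 898328.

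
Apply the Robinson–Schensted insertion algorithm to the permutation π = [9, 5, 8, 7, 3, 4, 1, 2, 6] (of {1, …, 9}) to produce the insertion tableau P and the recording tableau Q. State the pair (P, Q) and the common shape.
P = [1, 2, 6] / [3, 4] / [5, 7] / [8] / [9];  Q = [1, 3, 9] / [2, 6] / [4, 8] / [5] / [7];  common shape = (3, 2, 2, 1, 1)

Row-insert the values π_1, π_2, … into P one at a time, bumping the leftmost entry strictly greater than the inserted value down to the next row. The recording tableau Q records, in position (i, j), the step at which that cell was added to P.
  Insert 9 (step 1): P = [9];  Q = [1]
  Insert 5 (step 2): P = [5] / [9];  Q = [1] / [2]
  Insert 8 (step 3): P = [5, 8] / [9];  Q = [1, 3] / [2]
  Insert 7 (step 4): P = [5, 7] / [8] / [9];  Q = [1, 3] / [2] / [4]
  Insert 3 (step 5): P = [3, 7] / [5] / [8] / [9];  Q = [1, 3] / [2] / [4] / [5]
  Insert 4 (step 6): P = [3, 4] / [5, 7] / [8] / [9];  Q = [1, 3] / [2, 6] / [4] / [5]
  Insert 1 (step 7): P = [1, 4] / [3, 7] / [5] / [8] / [9];  Q = [1, 3] / [2, 6] / [4] / [5] / [7]
  Insert 2 (step 8): P = [1, 2] / [3, 4] / [5, 7] / [8] / [9];  Q = [1, 3] / [2, 6] / [4, 8] / [5] / [7]
  Insert 6 (step 9): P = [1, 2, 6] / [3, 4] / [5, 7] / [8] / [9];  Q = [1, 3, 9] / [2, 6] / [4, 8] / [5] / [7]
Final shape: (3, 2, 2, 1, 1).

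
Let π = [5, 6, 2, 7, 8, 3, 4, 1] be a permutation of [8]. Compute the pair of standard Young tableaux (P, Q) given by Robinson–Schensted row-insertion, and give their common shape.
P = [1, 3, 4, 8] / [2, 6, 7] / [5];  Q = [1, 2, 4, 5] / [3, 6, 7] / [8];  common shape = (4, 3, 1)

Row-insert the values π_1, π_2, … into P one at a time, bumping the leftmost entry strictly greater than the inserted value down to the next row. The recording tableau Q records, in position (i, j), the step at which that cell was added to P.
  Insert 5 (step 1): P = [5];  Q = [1]
  Insert 6 (step 2): P = [5, 6];  Q = [1, 2]
  Insert 2 (step 3): P = [2, 6] / [5];  Q = [1, 2] / [3]
  Insert 7 (step 4): P = [2, 6, 7] / [5];  Q = [1, 2, 4] / [3]
  Insert 8 (step 5): P = [2, 6, 7, 8] / [5];  Q = [1, 2, 4, 5] / [3]
  Insert 3 (step 6): P = [2, 3, 7, 8] / [5, 6];  Q = [1, 2, 4, 5] / [3, 6]
  Insert 4 (step 7): P = [2, 3, 4, 8] / [5, 6, 7];  Q = [1, 2, 4, 5] / [3, 6, 7]
  Insert 1 (step 8): P = [1, 3, 4, 8] / [2, 6, 7] / [5];  Q = [1, 2, 4, 5] / [3, 6, 7] / [8]
Final shape: (4, 3, 1).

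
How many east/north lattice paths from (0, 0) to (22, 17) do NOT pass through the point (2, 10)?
Number of paths = 50962507830

Total paths from (0, 0) to (22, 17): C(39, 22) = 51021117810. Paths through (2, 10): (paths (0, 0) → (2, 10)) × (paths (2, 10) → (22, 17)) = C(12, 2) · C(27, 20) = 66 · 888030 = 58609980. Avoidance count = 51021117810 − 58609980 = 50962507830.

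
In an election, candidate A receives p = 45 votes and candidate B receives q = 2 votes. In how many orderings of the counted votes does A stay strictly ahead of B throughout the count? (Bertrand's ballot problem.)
Strict-lead orderings = 989

Total orderings of the 47 votes with 45 for A: C(47, 45) = 1081. By the Bertrand ballot formula (Cycle Lemma / reflection principle), the number of orderings in which A is strictly ahead of B throughout is (p − q)/(p + q) · C(p + q, p) = (45 − 2)/(45 + 2) · 1081 = 989.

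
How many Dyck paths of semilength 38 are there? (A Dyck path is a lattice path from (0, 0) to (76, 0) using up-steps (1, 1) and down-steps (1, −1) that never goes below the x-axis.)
C_38 = 176733862787006701400

These Dyck paths are counted by the Catalan number C_n = (1/(n + 1)) · C(2n, n). For n = 38: C_38 = (1/39) · C(76, 38) = 6892620648693261354600/39 = 176733862787006701400.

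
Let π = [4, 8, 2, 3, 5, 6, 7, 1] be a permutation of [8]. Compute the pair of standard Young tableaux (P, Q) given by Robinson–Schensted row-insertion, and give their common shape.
P = [1, 3, 5, 6, 7] / [2, 8] / [4];  Q = [1, 2, 5, 6, 7] / [3, 4] / [8];  common shape = (5, 2, 1)

Row-insert the values π_1, π_2, … into P one at a time, bumping the leftmost entry strictly greater than the inserted value down to the next row. The recording tableau Q records, in position (i, j), the step at which that cell was added to P.
  Insert 4 (step 1): P = [4];  Q = [1]
  Insert 8 (step 2): P = [4, 8];  Q = [1, 2]
  Insert 2 (step 3): P = [2, 8] / [4];  Q = [1, 2] / [3]
  Insert 3 (step 4): P = [2, 3] / [4, 8];  Q = [1, 2] / [3, 4]
  Insert 5 (step 5): P = [2, 3, 5] / [4, 8];  Q = [1, 2, 5] / [3, 4]
  Insert 6 (step 6): P = [2, 3, 5, 6] / [4, 8];  Q = [1, 2, 5, 6] / [3, 4]
  Insert 7 (step 7): P = [2, 3, 5, 6, 7] / [4, 8];  Q = [1, 2, 5, 6, 7] / [3, 4]
  Insert 1 (step 8): P = [1, 3, 5, 6, 7] / [2, 8] / [4];  Q = [1, 2, 5, 6, 7] / [3, 4] / [8]
Final shape: (5, 2, 1).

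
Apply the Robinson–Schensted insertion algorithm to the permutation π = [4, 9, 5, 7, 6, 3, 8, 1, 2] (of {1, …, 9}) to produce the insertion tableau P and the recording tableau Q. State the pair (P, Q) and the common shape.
P = [1, 2, 6, 8] / [3, 5] / [4] / [7] / [9];  Q = [1, 2, 4, 7] / [3, 9] / [5] / [6] / [8];  common shape = (4, 2, 1, 1, 1)

Row-insert the values π_1, π_2, … into P one at a time, bumping the leftmost entry strictly greater than the inserted value down to the next row. The recording tableau Q records, in position (i, j), the step at which that cell was added to P.
  Insert 4 (step 1): P = [4];  Q = [1]
  Insert 9 (step 2): P = [4, 9];  Q = [1, 2]
  Insert 5 (step 3): P = [4, 5] / [9];  Q = [1, 2] / [3]
  Insert 7 (step 4): P = [4, 5, 7] / [9];  Q = [1, 2, 4] / [3]
  Insert 6 (step 5): P = [4, 5, 6] / [7] / [9];  Q = [1, 2, 4] / [3] / [5]
  Insert 3 (step 6): P = [3, 5, 6] / [4] / [7] / [9];  Q = [1, 2, 4] / [3] / [5] / [6]
  Insert 8 (step 7): P = [3, 5, 6, 8] / [4] / [7] / [9];  Q = [1, 2, 4, 7] / [3] / [5] / [6]
  Insert 1 (step 8): P = [1, 5, 6, 8] / [3] / [4] / [7] / [9];  Q = [1, 2, 4, 7] / [3] / [5] / [6] / [8]
  Insert 2 (step 9): P = [1, 2, 6, 8] / [3, 5] / [4] / [7] / [9];  Q = [1, 2, 4, 7] / [3, 9] / [5] / [6] / [8]
Final shape: (4, 2, 1, 1, 1).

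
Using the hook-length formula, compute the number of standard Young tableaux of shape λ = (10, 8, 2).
# SYT of shape (10, 8, 2) = 1469650

Hook-length formula: f^λ = n! / Π hook(c), product over all cells c of the Young diagram. For λ = (10, 8, 2), n = 20 boxes. Hook lengths by row (left-to-right, top-to-bottom): [12, 11, 9, 8, 7, 6, 5, 4, 2, 1]; [9, 8, 6, 5, 4, 3, 2, 1]; [2, 1]. Product of hooks = 1655429529600. So f^λ = 20! / 1655429529600 = 2432902008176640000 / 1655429529600 = 1469650.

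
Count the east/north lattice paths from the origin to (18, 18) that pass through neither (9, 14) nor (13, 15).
Number of paths = 6622896690

Inclusion–exclusion. Total paths: C(36, 18) = 9075135300. Through P₁: C(23, 9)·C(13, 9) = 584290850. Through P₂: C(28, 13)·C(8, 5) = 2096760960. Since P₁ is strictly southwest of P₂, a monotone path through both must visit P₁ then P₂; paths through both = C(23, 9)·C(5, 4)·C(8, 5) = 228813200. Avoid both = 9075135300 − 584290850 − 2096760960 + 228813200 = 6622896690.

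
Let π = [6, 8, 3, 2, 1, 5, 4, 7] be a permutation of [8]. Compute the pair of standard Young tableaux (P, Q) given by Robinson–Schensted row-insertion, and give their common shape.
P = [1, 4, 7] / [2, 5] / [3, 8] / [6];  Q = [1, 2, 8] / [3, 6] / [4, 7] / [5];  common shape = (3, 2, 2, 1)

Row-insert the values π_1, π_2, … into P one at a time, bumping the leftmost entry strictly greater than the inserted value down to the next row. The recording tableau Q records, in position (i, j), the step at which that cell was added to P.
  Insert 6 (step 1): P = [6];  Q = [1]
  Insert 8 (step 2): P = [6, 8];  Q = [1, 2]
  Insert 3 (step 3): P = [3, 8] / [6];  Q = [1, 2] / [3]
  Insert 2 (step 4): P = [2, 8] / [3] / [6];  Q = [1, 2] / [3] / [4]
  Insert 1 (step 5): P = [1, 8] / [2] / [3] / [6];  Q = [1, 2] / [3] / [4] / [5]
  Insert 5 (step 6): P = [1, 5] / [2, 8] / [3] / [6];  Q = [1, 2] / [3, 6] / [4] / [5]
  Insert 4 (step 7): P = [1, 4] / [2, 5] / [3, 8] / [6];  Q = [1, 2] / [3, 6] / [4, 7] / [5]
  Insert 7 (step 8): P = [1, 4, 7] / [2, 5] / [3, 8] / [6];  Q = [1, 2, 8] / [3, 6] / [4, 7] / [5]
Final shape: (3, 2, 2, 1).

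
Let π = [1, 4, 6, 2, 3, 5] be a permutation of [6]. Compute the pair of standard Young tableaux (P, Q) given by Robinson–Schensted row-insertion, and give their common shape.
P = [1, 2, 3, 5] / [4, 6];  Q = [1, 2, 3, 6] / [4, 5];  common shape = (4, 2)

Row-insert the values π_1, π_2, … into P one at a time, bumping the leftmost entry strictly greater than the inserted value down to the next row. The recording tableau Q records, in position (i, j), the step at which that cell was added to P.
  Insert 1 (step 1): P = [1];  Q = [1]
  Insert 4 (step 2): P = [1, 4];  Q = [1, 2]
  Insert 6 (step 3): P = [1, 4, 6];  Q = [1, 2, 3]
  Insert 2 (step 4): P = [1, 2, 6] / [4];  Q = [1, 2, 3] / [4]
  Insert 3 (step 5): P = [1, 2, 3] / [4, 6];  Q = [1, 2, 3] / [4, 5]
  Insert 5 (step 6): P = [1, 2, 3, 5] / [4, 6];  Q = [1, 2, 3, 6] / [4, 5]
Final shape: (4, 2).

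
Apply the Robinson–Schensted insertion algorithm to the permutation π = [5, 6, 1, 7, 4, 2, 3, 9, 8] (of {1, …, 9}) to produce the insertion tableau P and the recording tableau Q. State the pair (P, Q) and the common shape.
P = [1, 2, 3, 8] / [4, 6, 7, 9] / [5];  Q = [1, 2, 4, 8] / [3, 5, 7, 9] / [6];  common shape = (4, 4, 1)

Row-insert the values π_1, π_2, … into P one at a time, bumping the leftmost entry strictly greater than the inserted value down to the next row. The recording tableau Q records, in position (i, j), the step at which that cell was added to P.
  Insert 5 (step 1): P = [5];  Q = [1]
  Insert 6 (step 2): P = [5, 6];  Q = [1, 2]
  Insert 1 (step 3): P = [1, 6] / [5];  Q = [1, 2] / [3]
  Insert 7 (step 4): P = [1, 6, 7] / [5];  Q = [1, 2, 4] / [3]
  Insert 4 (step 5): P = [1, 4, 7] / [5, 6];  Q = [1, 2, 4] / [3, 5]
  Insert 2 (step 6): P = [1, 2, 7] / [4, 6] / [5];  Q = [1, 2, 4] / [3, 5] / [6]
  Insert 3 (step 7): P = [1, 2, 3] / [4, 6, 7] / [5];  Q = [1, 2, 4] / [3, 5, 7] / [6]
  Insert 9 (step 8): P = [1, 2, 3, 9] / [4, 6, 7] / [5];  Q = [1, 2, 4, 8] / [3, 5, 7] / [6]
  Insert 8 (step 9): P = [1, 2, 3, 8] / [4, 6, 7, 9] / [5];  Q = [1, 2, 4, 8] / [3, 5, 7, 9] / [6]
Final shape: (4, 4, 1).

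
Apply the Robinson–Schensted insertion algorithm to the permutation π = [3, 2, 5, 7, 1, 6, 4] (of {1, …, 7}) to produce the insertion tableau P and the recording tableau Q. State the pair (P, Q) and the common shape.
P = [1, 4, 6] / [2, 5] / [3, 7];  Q = [1, 3, 4] / [2, 6] / [5, 7];  common shape = (3, 2, 2)

Row-insert the values π_1, π_2, … into P one at a time, bumping the leftmost entry strictly greater than the inserted value down to the next row. The recording tableau Q records, in position (i, j), the step at which that cell was added to P.
  Insert 3 (step 1): P = [3];  Q = [1]
  Insert 2 (step 2): P = [2] / [3];  Q = [1] / [2]
  Insert 5 (step 3): P = [2, 5] / [3];  Q = [1, 3] / [2]
  Insert 7 (step 4): P = [2, 5, 7] / [3];  Q = [1, 3, 4] / [2]
  Insert 1 (step 5): P = [1, 5, 7] / [2] / [3];  Q = [1, 3, 4] / [2] / [5]
  Insert 6 (step 6): P = [1, 5, 6] / [2, 7] / [3];  Q = [1, 3, 4] / [2, 6] / [5]
  Insert 4 (step 7): P = [1, 4, 6] / [2, 5] / [3, 7];  Q = [1, 3, 4] / [2, 6] / [5, 7]
Final shape: (3, 2, 2).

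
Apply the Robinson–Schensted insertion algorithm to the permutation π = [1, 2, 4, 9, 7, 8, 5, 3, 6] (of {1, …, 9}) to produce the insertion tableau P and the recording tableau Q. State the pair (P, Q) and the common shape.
P = [1, 2, 3, 5, 6] / [4, 8] / [7] / [9];  Q = [1, 2, 3, 4, 6] / [5, 9] / [7] / [8];  common shape = (5, 2, 1, 1)

Row-insert the values π_1, π_2, … into P one at a time, bumping the leftmost entry strictly greater than the inserted value down to the next row. The recording tableau Q records, in position (i, j), the step at which that cell was added to P.
  Insert 1 (step 1): P = [1];  Q = [1]
  Insert 2 (step 2): P = [1, 2];  Q = [1, 2]
  Insert 4 (step 3): P = [1, 2, 4];  Q = [1, 2, 3]
  Insert 9 (step 4): P = [1, 2, 4, 9];  Q = [1, 2, 3, 4]
  Insert 7 (step 5): P = [1, 2, 4, 7] / [9];  Q = [1, 2, 3, 4] / [5]
  Insert 8 (step 6): P = [1, 2, 4, 7, 8] / [9];  Q = [1, 2, 3, 4, 6] / [5]
  Insert 5 (step 7): P = [1, 2, 4, 5, 8] / [7] / [9];  Q = [1, 2, 3, 4, 6] / [5] / [7]
  Insert 3 (step 8): P = [1, 2, 3, 5, 8] / [4] / [7] / [9];  Q = [1, 2, 3, 4, 6] / [5] / [7] / [8]
  Insert 6 (step 9): P = [1, 2, 3, 5, 6] / [4, 8] / [7] / [9];  Q = [1, 2, 3, 4, 6] / [5, 9] / [7] / [8]
Final shape: (5, 2, 1, 1).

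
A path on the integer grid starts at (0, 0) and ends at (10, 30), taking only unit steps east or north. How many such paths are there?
Number of paths = 847660528

A monotone lattice path from (0, 0) to (10, 30) consists of 10 east steps and 30 north steps in some order, so it is determined by which 10 of the 40 steps are east. The count is C(40, 10) = 847660528.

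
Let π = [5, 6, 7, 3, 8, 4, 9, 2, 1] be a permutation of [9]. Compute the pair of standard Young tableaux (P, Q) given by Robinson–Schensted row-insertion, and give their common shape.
P = [1, 4, 7, 8, 9] / [2, 6] / [3] / [5];  Q = [1, 2, 3, 5, 7] / [4, 6] / [8] / [9];  common shape = (5, 2, 1, 1)

Row-insert the values π_1, π_2, … into P one at a time, bumping the leftmost entry strictly greater than the inserted value down to the next row. The recording tableau Q records, in position (i, j), the step at which that cell was added to P.
  Insert 5 (step 1): P = [5];  Q = [1]
  Insert 6 (step 2): P = [5, 6];  Q = [1, 2]
  Insert 7 (step 3): P = [5, 6, 7];  Q = [1, 2, 3]
  Insert 3 (step 4): P = [3, 6, 7] / [5];  Q = [1, 2, 3] / [4]
  Insert 8 (step 5): P = [3, 6, 7, 8] / [5];  Q = [1, 2, 3, 5] / [4]
  Insert 4 (step 6): P = [3, 4, 7, 8] / [5, 6];  Q = [1, 2, 3, 5] / [4, 6]
  Insert 9 (step 7): P = [3, 4, 7, 8, 9] / [5, 6];  Q = [1, 2, 3, 5, 7] / [4, 6]
  Insert 2 (step 8): P = [2, 4, 7, 8, 9] / [3, 6] / [5];  Q = [1, 2, 3, 5, 7] / [4, 6] / [8]
  Insert 1 (step 9): P = [1, 4, 7, 8, 9] / [2, 6] / [3] / [5];  Q = [1, 2, 3, 5, 7] / [4, 6] / [8] / [9]
Final shape: (5, 2, 1, 1).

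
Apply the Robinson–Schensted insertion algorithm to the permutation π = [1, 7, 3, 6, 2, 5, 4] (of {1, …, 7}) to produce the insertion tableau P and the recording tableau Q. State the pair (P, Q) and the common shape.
P = [1, 2, 4] / [3, 5] / [6] / [7];  Q = [1, 2, 4] / [3, 6] / [5] / [7];  common shape = (3, 2, 1, 1)

Row-insert the values π_1, π_2, … into P one at a time, bumping the leftmost entry strictly greater than the inserted value down to the next row. The recording tableau Q records, in position (i, j), the step at which that cell was added to P.
  Insert 1 (step 1): P = [1];  Q = [1]
  Insert 7 (step 2): P = [1, 7];  Q = [1, 2]
  Insert 3 (step 3): P = [1, 3] / [7];  Q = [1, 2] / [3]
  Insert 6 (step 4): P = [1, 3, 6] / [7];  Q = [1, 2, 4] / [3]
  Insert 2 (step 5): P = [1, 2, 6] / [3] / [7];  Q = [1, 2, 4] / [3] / [5]
  Insert 5 (step 6): P = [1, 2, 5] / [3, 6] / [7];  Q = [1, 2, 4] / [3, 6] / [5]
  Insert 4 (step 7): P = [1, 2, 4] / [3, 5] / [6] / [7];  Q = [1, 2, 4] / [3, 6] / [5] / [7]
Final shape: (3, 2, 1, 1).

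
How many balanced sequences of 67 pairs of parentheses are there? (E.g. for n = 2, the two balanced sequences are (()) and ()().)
C_67 = 22033725021956517463358552614056949950

These balanced parentheses are counted by the Catalan number C_n = (1/(n + 1)) · C(2n, n). For n = 67: C_67 = (1/68) · C(134, 67) = 1498293301493043187508381577755872596600/68 = 22033725021956517463358552614056949950.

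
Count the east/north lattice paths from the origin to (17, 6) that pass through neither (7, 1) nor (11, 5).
Number of paths = 50267

Inclusion–exclusion. Total paths: C(23, 17) = 100947. Through P₁: C(8, 7)·C(15, 10) = 24024. Through P₂: C(16, 11)·C(7, 6) = 30576. Since P₁ is strictly southwest of P₂, a monotone path through both must visit P₁ then P₂; paths through both = C(8, 7)·C(8, 4)·C(7, 6) = 3920. Avoid both = 100947 − 24024 − 30576 + 3920 = 50267.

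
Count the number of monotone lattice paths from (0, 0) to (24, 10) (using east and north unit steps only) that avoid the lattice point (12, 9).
Number of paths = 127307050

Total paths from (0, 0) to (24, 10): C(34, 24) = 131128140. Paths through (12, 9): (paths (0, 0) → (12, 9)) × (paths (12, 9) → (24, 10)) = C(21, 12) · C(13, 12) = 293930 · 13 = 3821090. Avoidance count = 131128140 − 3821090 = 127307050.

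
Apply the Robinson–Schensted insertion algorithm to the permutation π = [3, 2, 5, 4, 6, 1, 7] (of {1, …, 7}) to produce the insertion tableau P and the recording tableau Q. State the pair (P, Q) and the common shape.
P = [1, 4, 6, 7] / [2, 5] / [3];  Q = [1, 3, 5, 7] / [2, 4] / [6];  common shape = (4, 2, 1)

Row-insert the values π_1, π_2, … into P one at a time, bumping the leftmost entry strictly greater than the inserted value down to the next row. The recording tableau Q records, in position (i, j), the step at which that cell was added to P.
  Insert 3 (step 1): P = [3];  Q = [1]
  Insert 2 (step 2): P = [2] / [3];  Q = [1] / [2]
  Insert 5 (step 3): P = [2, 5] / [3];  Q = [1, 3] / [2]
  Insert 4 (step 4): P = [2, 4] / [3, 5];  Q = [1, 3] / [2, 4]
  Insert 6 (step 5): P = [2, 4, 6] / [3, 5];  Q = [1, 3, 5] / [2, 4]
  Insert 1 (step 6): P = [1, 4, 6] / [2, 5] / [3];  Q = [1, 3, 5] / [2, 4] / [6]
  Insert 7 (step 7): P = [1, 4, 6, 7] / [2, 5] / [3];  Q = [1, 3, 5, 7] / [2, 4] / [6]
Final shape: (4, 2, 1).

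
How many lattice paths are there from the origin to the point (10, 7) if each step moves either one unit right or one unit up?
Number of paths = 19448

A monotone lattice path from (0, 0) to (10, 7) consists of 10 east steps and 7 north steps in some order, so it is determined by which 10 of the 17 steps are east. The count is C(17, 10) = 19448.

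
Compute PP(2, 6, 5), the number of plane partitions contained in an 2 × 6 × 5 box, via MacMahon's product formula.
PP(2, 6, 5) = 60984

Evaluate the triple product over i = 1..2, j = 1..6, k = 1..5. The factors are (2/1) · (3/2) · (4/3) · (5/4) · (6/5) · (3/2) · (4/3) · (5/4) · … (60 factors total). The numerators and denominators telescope so the product is an integer; carrying out the multiplication exactly gives PP(2, 6, 5) = 60984.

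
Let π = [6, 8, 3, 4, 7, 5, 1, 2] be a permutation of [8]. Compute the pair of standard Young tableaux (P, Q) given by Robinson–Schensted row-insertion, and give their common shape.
P = [1, 2, 5] / [3, 4] / [6, 7] / [8];  Q = [1, 2, 5] / [3, 4] / [6, 8] / [7];  common shape = (3, 2, 2, 1)

Row-insert the values π_1, π_2, … into P one at a time, bumping the leftmost entry strictly greater than the inserted value down to the next row. The recording tableau Q records, in position (i, j), the step at which that cell was added to P.
  Insert 6 (step 1): P = [6];  Q = [1]
  Insert 8 (step 2): P = [6, 8];  Q = [1, 2]
  Insert 3 (step 3): P = [3, 8] / [6];  Q = [1, 2] / [3]
  Insert 4 (step 4): P = [3, 4] / [6, 8];  Q = [1, 2] / [3, 4]
  Insert 7 (step 5): P = [3, 4, 7] / [6, 8];  Q = [1, 2, 5] / [3, 4]
  Insert 5 (step 6): P = [3, 4, 5] / [6, 7] / [8];  Q = [1, 2, 5] / [3, 4] / [6]
  Insert 1 (step 7): P = [1, 4, 5] / [3, 7] / [6] / [8];  Q = [1, 2, 5] / [3, 4] / [6] / [7]
  Insert 2 (step 8): P = [1, 2, 5] / [3, 4] / [6, 7] / [8];  Q = [1, 2, 5] / [3, 4] / [6, 8] / [7]
Final shape: (3, 2, 2, 1).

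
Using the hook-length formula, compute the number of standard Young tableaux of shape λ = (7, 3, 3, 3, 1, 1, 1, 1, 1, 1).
# SYT of shape (7, 3, 3, 3, 1, 1, 1, 1, 1, 1) = 396070675

Hook-length formula: f^λ = n! / Π hook(c), product over all cells c of the Young diagram. For λ = (7, 3, 3, 3, 1, 1, 1, 1, 1, 1), n = 22 boxes. Hook lengths by row (left-to-right, top-to-bottom): [16, 9, 8, 4, 3, 2, 1]; [11, 4, 3]; [10, 3, 2]; [9, 2, 1]; [6]; [5]; [4]; [3]; [2]; [1]. Product of hooks = 2837879193600. So f^λ = 22! / 2837879193600 = 1124000727777607680000 / 2837879193600 = 396070675.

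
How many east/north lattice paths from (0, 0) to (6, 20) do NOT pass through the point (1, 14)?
Number of paths = 223300

Total paths from (0, 0) to (6, 20): C(26, 6) = 230230. Paths through (1, 14): (paths (0, 0) → (1, 14)) × (paths (1, 14) → (6, 20)) = C(15, 1) · C(11, 5) = 15 · 462 = 6930. Avoidance count = 230230 − 6930 = 223300.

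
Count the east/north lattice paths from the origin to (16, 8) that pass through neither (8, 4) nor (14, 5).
Number of paths = 408816

Inclusion–exclusion. Total paths: C(24, 16) = 735471. Through P₁: C(12, 8)·C(12, 8) = 245025. Through P₂: C(19, 14)·C(5, 2) = 116280. Since P₁ is strictly southwest of P₂, a monotone path through both must visit P₁ then P₂; paths through both = C(12, 8)·C(7, 6)·C(5, 2) = 34650. Avoid both = 735471 − 245025 − 116280 + 34650 = 408816.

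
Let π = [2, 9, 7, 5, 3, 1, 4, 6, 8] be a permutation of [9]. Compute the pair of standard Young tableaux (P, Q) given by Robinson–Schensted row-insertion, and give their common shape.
P = [1, 3, 4, 6, 8] / [2] / [5] / [7] / [9];  Q = [1, 2, 7, 8, 9] / [3] / [4] / [5] / [6];  common shape = (5, 1, 1, 1, 1)

Row-insert the values π_1, π_2, … into P one at a time, bumping the leftmost entry strictly greater than the inserted value down to the next row. The recording tableau Q records, in position (i, j), the step at which that cell was added to P.
  Insert 2 (step 1): P = [2];  Q = [1]
  Insert 9 (step 2): P = [2, 9];  Q = [1, 2]
  Insert 7 (step 3): P = [2, 7] / [9];  Q = [1, 2] / [3]
  Insert 5 (step 4): P = [2, 5] / [7] / [9];  Q = [1, 2] / [3] / [4]
  Insert 3 (step 5): P = [2, 3] / [5] / [7] / [9];  Q = [1, 2] / [3] / [4] / [5]
  Insert 1 (step 6): P = [1, 3] / [2] / [5] / [7] / [9];  Q = [1, 2] / [3] / [4] / [5] / [6]
  Insert 4 (step 7): P = [1, 3, 4] / [2] / [5] / [7] / [9];  Q = [1, 2, 7] / [3] / [4] / [5] / [6]
  Insert 6 (step 8): P = [1, 3, 4, 6] / [2] / [5] / [7] / [9];  Q = [1, 2, 7, 8] / [3] / [4] / [5] / [6]
  Insert 8 (step 9): P = [1, 3, 4, 6, 8] / [2] / [5] / [7] / [9];  Q = [1, 2, 7, 8, 9] / [3] / [4] / [5] / [6]
Final shape: (5, 1, 1, 1, 1).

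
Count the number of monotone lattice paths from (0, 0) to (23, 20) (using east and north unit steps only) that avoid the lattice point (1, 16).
Number of paths = 960566664070

Total paths from (0, 0) to (23, 20): C(43, 23) = 960566918220. Paths through (1, 16): (paths (0, 0) → (1, 16)) × (paths (1, 16) → (23, 20)) = C(17, 1) · C(26, 22) = 17 · 14950 = 254150. Avoidance count = 960566918220 − 254150 = 960566664070.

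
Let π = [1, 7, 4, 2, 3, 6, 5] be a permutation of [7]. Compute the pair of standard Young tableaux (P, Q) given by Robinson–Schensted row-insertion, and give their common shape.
P = [1, 2, 3, 5] / [4, 6] / [7];  Q = [1, 2, 5, 6] / [3, 7] / [4];  common shape = (4, 2, 1)

Row-insert the values π_1, π_2, … into P one at a time, bumping the leftmost entry strictly greater than the inserted value down to the next row. The recording tableau Q records, in position (i, j), the step at which that cell was added to P.
  Insert 1 (step 1): P = [1];  Q = [1]
  Insert 7 (step 2): P = [1, 7];  Q = [1, 2]
  Insert 4 (step 3): P = [1, 4] / [7];  Q = [1, 2] / [3]
  Insert 2 (step 4): P = [1, 2] / [4] / [7];  Q = [1, 2] / [3] / [4]
  Insert 3 (step 5): P = [1, 2, 3] / [4] / [7];  Q = [1, 2, 5] / [3] / [4]
  Insert 6 (step 6): P = [1, 2, 3, 6] / [4] / [7];  Q = [1, 2, 5, 6] / [3] / [4]
  Insert 5 (step 7): P = [1, 2, 3, 5] / [4, 6] / [7];  Q = [1, 2, 5, 6] / [3, 7] / [4]
Final shape: (4, 2, 1).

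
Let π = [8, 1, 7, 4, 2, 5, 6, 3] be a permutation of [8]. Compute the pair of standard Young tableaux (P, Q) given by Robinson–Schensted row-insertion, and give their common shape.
P = [1, 2, 3, 6] / [4, 5] / [7] / [8];  Q = [1, 3, 6, 7] / [2, 8] / [4] / [5];  common shape = (4, 2, 1, 1)

Row-insert the values π_1, π_2, … into P one at a time, bumping the leftmost entry strictly greater than the inserted value down to the next row. The recording tableau Q records, in position (i, j), the step at which that cell was added to P.
  Insert 8 (step 1): P = [8];  Q = [1]
  Insert 1 (step 2): P = [1] / [8];  Q = [1] / [2]
  Insert 7 (step 3): P = [1, 7] / [8];  Q = [1, 3] / [2]
  Insert 4 (step 4): P = [1, 4] / [7] / [8];  Q = [1, 3] / [2] / [4]
  Insert 2 (step 5): P = [1, 2] / [4] / [7] / [8];  Q = [1, 3] / [2] / [4] / [5]
  Insert 5 (step 6): P = [1, 2, 5] / [4] / [7] / [8];  Q = [1, 3, 6] / [2] / [4] / [5]
  Insert 6 (step 7): P = [1, 2, 5, 6] / [4] / [7] / [8];  Q = [1, 3, 6, 7] / [2] / [4] / [5]
  Insert 3 (step 8): P = [1, 2, 3, 6] / [4, 5] / [7] / [8];  Q = [1, 3, 6, 7] / [2, 8] / [4] / [5]
Final shape: (4, 2, 1, 1).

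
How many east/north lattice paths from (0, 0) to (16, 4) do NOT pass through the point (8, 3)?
Number of paths = 3360

Total paths from (0, 0) to (16, 4): C(20, 16) = 4845. Paths through (8, 3): (paths (0, 0) → (8, 3)) × (paths (8, 3) → (16, 4)) = C(11, 8) · C(9, 8) = 165 · 9 = 1485. Avoidance count = 4845 − 1485 = 3360.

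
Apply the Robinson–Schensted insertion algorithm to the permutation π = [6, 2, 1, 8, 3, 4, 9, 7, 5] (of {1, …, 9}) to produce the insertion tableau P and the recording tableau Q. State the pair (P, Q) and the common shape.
P = [1, 3, 4, 5] / [2, 7, 9] / [6, 8];  Q = [1, 4, 6, 7] / [2, 5, 8] / [3, 9];  common shape = (4, 3, 2)

Row-insert the values π_1, π_2, … into P one at a time, bumping the leftmost entry strictly greater than the inserted value down to the next row. The recording tableau Q records, in position (i, j), the step at which that cell was added to P.
  Insert 6 (step 1): P = [6];  Q = [1]
  Insert 2 (step 2): P = [2] / [6];  Q = [1] / [2]
  Insert 1 (step 3): P = [1] / [2] / [6];  Q = [1] / [2] / [3]
  Insert 8 (step 4): P = [1, 8] / [2] / [6];  Q = [1, 4] / [2] / [3]
  Insert 3 (step 5): P = [1, 3] / [2, 8] / [6];  Q = [1, 4] / [2, 5] / [3]
  Insert 4 (step 6): P = [1, 3, 4] / [2, 8] / [6];  Q = [1, 4, 6] / [2, 5] / [3]
  Insert 9 (step 7): P = [1, 3, 4, 9] / [2, 8] / [6];  Q = [1, 4, 6, 7] / [2, 5] / [3]
  Insert 7 (step 8): P = [1, 3, 4, 7] / [2, 8, 9] / [6];  Q = [1, 4, 6, 7] / [2, 5, 8] / [3]
  Insert 5 (step 9): P = [1, 3, 4, 5] / [2, 7, 9] / [6, 8];  Q = [1, 4, 6, 7] / [2, 5, 8] / [3, 9]
Final shape: (4, 3, 2).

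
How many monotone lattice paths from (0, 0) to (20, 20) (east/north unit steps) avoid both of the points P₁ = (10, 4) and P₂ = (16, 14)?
Number of paths = 103674082015

Inclusion–exclusion. Total paths: C(40, 20) = 137846528820. Through P₁: C(14, 10)·C(26, 10) = 5317046735. Through P₂: C(30, 16)·C(10, 4) = 30538761750. Since P₁ is strictly southwest of P₂, a monotone path through both must visit P₁ then P₂; paths through both = C(14, 10)·C(16, 6)·C(10, 4) = 1683361680. Avoid both = 137846528820 − 5317046735 − 30538761750 + 1683361680 = 103674082015.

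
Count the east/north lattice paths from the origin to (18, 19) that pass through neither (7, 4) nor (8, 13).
Number of paths = 13519877580

Inclusion–exclusion. Total paths: C(37, 18) = 17672631900. Through P₁: C(11, 7)·C(26, 11) = 2549632800. Through P₂: C(21, 8)·C(16, 10) = 1629547920. Since P₁ is strictly southwest of P₂, a monotone path through both must visit P₁ then P₂; paths through both = C(11, 7)·C(10, 1)·C(16, 10) = 26426400. Avoid both = 17672631900 − 2549632800 − 1629547920 + 26426400 = 13519877580.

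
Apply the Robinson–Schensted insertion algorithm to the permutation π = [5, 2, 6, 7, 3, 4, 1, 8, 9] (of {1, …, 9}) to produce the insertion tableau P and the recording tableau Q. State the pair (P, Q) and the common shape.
P = [1, 3, 4, 8, 9] / [2, 6, 7] / [5];  Q = [1, 3, 4, 8, 9] / [2, 5, 6] / [7];  common shape = (5, 3, 1)

Row-insert the values π_1, π_2, … into P one at a time, bumping the leftmost entry strictly greater than the inserted value down to the next row. The recording tableau Q records, in position (i, j), the step at which that cell was added to P.
  Insert 5 (step 1): P = [5];  Q = [1]
  Insert 2 (step 2): P = [2] / [5];  Q = [1] / [2]
  Insert 6 (step 3): P = [2, 6] / [5];  Q = [1, 3] / [2]
  Insert 7 (step 4): P = [2, 6, 7] / [5];  Q = [1, 3, 4] / [2]
  Insert 3 (step 5): P = [2, 3, 7] / [5, 6];  Q = [1, 3, 4] / [2, 5]
  Insert 4 (step 6): P = [2, 3, 4] / [5, 6, 7];  Q = [1, 3, 4] / [2, 5, 6]
  Insert 1 (step 7): P = [1, 3, 4] / [2, 6, 7] / [5];  Q = [1, 3, 4] / [2, 5, 6] / [7]
  Insert 8 (step 8): P = [1, 3, 4, 8] / [2, 6, 7] / [5];  Q = [1, 3, 4, 8] / [2, 5, 6] / [7]
  Insert 9 (step 9): P = [1, 3, 4, 8, 9] / [2, 6, 7] / [5];  Q = [1, 3, 4, 8, 9] / [2, 5, 6] / [7]
Final shape: (5, 3, 1).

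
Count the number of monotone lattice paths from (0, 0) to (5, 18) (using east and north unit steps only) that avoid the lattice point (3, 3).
Number of paths = 30929

Total paths from (0, 0) to (5, 18): C(23, 5) = 33649. Paths through (3, 3): (paths (0, 0) → (3, 3)) × (paths (3, 3) → (5, 18)) = C(6, 3) · C(17, 2) = 20 · 136 = 2720. Avoidance count = 33649 − 2720 = 30929.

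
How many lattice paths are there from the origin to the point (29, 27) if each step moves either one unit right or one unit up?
Number of paths = 7384942649010080

A monotone lattice path from (0, 0) to (29, 27) consists of 29 east steps and 27 north steps in some order, so it is determined by which 29 of the 56 steps are east. The count is C(56, 29) = 7384942649010080.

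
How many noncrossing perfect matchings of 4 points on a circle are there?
C_2 = 2

These noncrossing handshakes are counted by the Catalan number C_n = (1/(n + 1)) · C(2n, n). For n = 2: C_2 = (1/3) · C(4, 2) = 6/3 = 2.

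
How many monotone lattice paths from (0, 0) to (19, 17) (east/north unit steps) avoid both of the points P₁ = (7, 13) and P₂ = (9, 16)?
Number of paths = 8442464675

Inclusion–exclusion. Total paths: C(36, 19) = 8597496600. Through P₁: C(20, 7)·C(16, 12) = 141086400. Through P₂: C(25, 9)·C(11, 10) = 22472725. Since P₁ is strictly southwest of P₂, a monotone path through both must visit P₁ then P₂; paths through both = C(20, 7)·C(5, 2)·C(11, 10) = 8527200. Avoid both = 8597496600 − 141086400 − 22472725 + 8527200 = 8442464675.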